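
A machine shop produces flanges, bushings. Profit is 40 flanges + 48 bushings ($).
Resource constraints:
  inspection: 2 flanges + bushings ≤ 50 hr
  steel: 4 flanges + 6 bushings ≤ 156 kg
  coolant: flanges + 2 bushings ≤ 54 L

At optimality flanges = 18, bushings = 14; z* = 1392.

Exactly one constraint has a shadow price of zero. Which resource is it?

inspection: 50/50 (binding)
steel: 156/156 (binding)
coolant: 46/54 (slack 8)
By complementary slackness, a constraint with positive slack has shadow price 0 → coolant.

coolant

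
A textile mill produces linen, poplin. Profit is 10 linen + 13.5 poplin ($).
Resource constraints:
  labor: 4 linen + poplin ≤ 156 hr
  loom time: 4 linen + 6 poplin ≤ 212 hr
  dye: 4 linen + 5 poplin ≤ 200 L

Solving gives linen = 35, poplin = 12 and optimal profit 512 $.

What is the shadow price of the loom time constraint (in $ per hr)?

At the optimum: labor uses 152 of 156 (slack = 4); loom time uses 212 of 212 (binding); dye uses 200 of 200 (binding).
Since labor is not tight, its dual is 0.
Dual feasibility on the basic columns requires 4·y_loom time + 4·y_dye = 10, 6·y_loom time + 5·y_dye = 13.5.
→ y_loom time = 1 and y_dye = 1.5.
Shadow price of loom time = 1.

1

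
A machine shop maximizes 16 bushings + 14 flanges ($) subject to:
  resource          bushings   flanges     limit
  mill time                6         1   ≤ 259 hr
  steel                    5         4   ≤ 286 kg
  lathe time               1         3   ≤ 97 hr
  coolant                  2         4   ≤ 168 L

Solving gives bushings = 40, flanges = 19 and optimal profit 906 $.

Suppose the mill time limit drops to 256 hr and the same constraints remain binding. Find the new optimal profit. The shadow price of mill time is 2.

Δb = -3, so new z* = 906 + (2)·(-3) = 906 − 6 = 900.

900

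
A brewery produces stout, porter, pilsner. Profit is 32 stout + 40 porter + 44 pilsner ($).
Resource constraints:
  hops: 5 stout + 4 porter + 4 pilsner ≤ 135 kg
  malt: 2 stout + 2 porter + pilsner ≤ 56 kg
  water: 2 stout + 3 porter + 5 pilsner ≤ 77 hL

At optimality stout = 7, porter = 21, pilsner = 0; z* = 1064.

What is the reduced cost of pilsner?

-4

At the optimum: hops uses 119 of 135 (slack = 16); malt uses 56 of 56 (binding); water uses 77 of 77 (binding).
By complementary slackness, y = 0 for the non-binding constraint.
The binding rows give the dual system: 2·y_malt + 2·y_water = 32 and 2·y_malt + 3·y_water = 40.
Solving: y_malt = 8, y_water = 8.
Reduced cost of pilsner: c₃ − yᵀa₃ = 44 − (8·1 + 8·5) = 44 − 48 = -4.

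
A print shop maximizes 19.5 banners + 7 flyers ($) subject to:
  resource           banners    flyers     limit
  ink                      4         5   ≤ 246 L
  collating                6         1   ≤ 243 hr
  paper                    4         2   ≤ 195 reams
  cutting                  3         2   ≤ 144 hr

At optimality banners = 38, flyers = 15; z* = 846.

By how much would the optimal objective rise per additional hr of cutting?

Binding: collating and cutting. Non-binding: ink (19 unused), paper (13 unused).
Slack constraints have shadow price 0 (complementary slackness).
Dual feasibility on the basic columns requires 6·y_collating + 3·y_cutting = 19.5, 1·y_collating + 2·y_cutting = 7.
→ y_collating = 2 and y_cutting = 2.5.
Shadow price of cutting = 2.5.

2.5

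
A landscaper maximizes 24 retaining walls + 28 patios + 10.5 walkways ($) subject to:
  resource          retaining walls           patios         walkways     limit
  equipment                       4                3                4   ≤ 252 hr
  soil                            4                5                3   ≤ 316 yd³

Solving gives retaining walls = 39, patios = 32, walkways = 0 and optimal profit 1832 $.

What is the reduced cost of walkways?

-8.5

At the optimum: equipment uses 252 of 252 (binding); soil uses 316 of 316 (binding).
From A_Bᵀ y = c: 4·y_equipment + 4·y_soil = 24; 3·y_equipment + 5·y_soil = 28.
This yields shadow prices y_equipment = 1, y_soil = 5.
Reduced cost of walkways: c₃ − yᵀa₃ = 10.5 − (1·4 + 5·3) = 10.5 − 19 = -8.5.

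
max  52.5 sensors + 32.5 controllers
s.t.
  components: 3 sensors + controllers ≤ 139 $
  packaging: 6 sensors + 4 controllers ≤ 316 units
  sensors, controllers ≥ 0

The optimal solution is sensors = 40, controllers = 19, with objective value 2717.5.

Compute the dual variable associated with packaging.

Check each constraint at x*: components 139/139 (tight); packaging 316/316 (tight).
The binding rows give the dual system: 3·y_components + 6·y_packaging = 52.5 and 1·y_components + 4·y_packaging = 32.5.
This yields shadow prices y_components = 2.5, y_packaging = 7.5.
Shadow price of packaging = 7.5.

7.5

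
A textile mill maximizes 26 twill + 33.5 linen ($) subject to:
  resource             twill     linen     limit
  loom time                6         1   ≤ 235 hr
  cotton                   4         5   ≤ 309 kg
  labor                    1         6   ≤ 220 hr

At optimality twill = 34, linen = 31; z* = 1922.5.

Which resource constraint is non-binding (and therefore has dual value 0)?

loom time: 235/235 (binding)
cotton: 291/309 (slack 18)
labor: 220/220 (binding)
By complementary slackness, a constraint with positive slack has shadow price 0 → cotton.

cotton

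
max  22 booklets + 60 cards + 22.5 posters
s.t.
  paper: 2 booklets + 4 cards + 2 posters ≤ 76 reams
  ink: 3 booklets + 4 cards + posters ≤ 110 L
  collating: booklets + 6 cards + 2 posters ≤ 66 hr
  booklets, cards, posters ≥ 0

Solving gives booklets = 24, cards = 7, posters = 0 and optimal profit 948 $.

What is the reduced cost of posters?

At the optimum: paper uses 76 of 76 (binding); ink uses 100 of 110 (slack = 10); collating uses 66 of 66 (binding).
By complementary slackness, y = 0 for the non-binding constraint.
Dual feasibility on the basic columns requires 2·y_paper + 1·y_collating = 22, 4·y_paper + 6·y_collating = 60.
→ y_paper = 9 and y_collating = 4.
Reduced cost of posters: c₃ − yᵀa₃ = 22.5 − (9·2 + 4·2) = 22.5 − 26 = -3.5.

-3.5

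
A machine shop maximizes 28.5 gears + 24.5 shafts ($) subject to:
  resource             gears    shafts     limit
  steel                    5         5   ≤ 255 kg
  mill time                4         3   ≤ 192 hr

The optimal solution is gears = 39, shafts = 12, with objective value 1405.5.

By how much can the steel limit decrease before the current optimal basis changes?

Binding constraints: steel, mill time. The basis is B = [[5,5],[4,3]] with det -5.
Per unit decrease in steel, x* moves by d = (0.6, -0.8).
The basis stays optimal until shafts reaches 0; allowable decrease = 15 kg.

15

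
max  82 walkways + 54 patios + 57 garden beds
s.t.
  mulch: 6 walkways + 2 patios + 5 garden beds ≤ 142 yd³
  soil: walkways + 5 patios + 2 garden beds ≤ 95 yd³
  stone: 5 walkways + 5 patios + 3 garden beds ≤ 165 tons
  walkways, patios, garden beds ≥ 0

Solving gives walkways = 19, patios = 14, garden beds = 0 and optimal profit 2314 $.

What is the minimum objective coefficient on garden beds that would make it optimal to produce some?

At the optimum: mulch uses 142 of 142 (binding); soil uses 89 of 95 (slack = 6); stone uses 165 of 165 (binding).
Slack constraints have shadow price 0 (complementary slackness).
From A_Bᵀ y = c: 6·y_mulch + 5·y_stone = 82; 2·y_mulch + 5·y_stone = 54.
This yields shadow prices y_mulch = 7, y_stone = 8.
garden beds enters the basis when its profit ≥ yᵀa₃ = 7·5 + 8·3 = 59.

59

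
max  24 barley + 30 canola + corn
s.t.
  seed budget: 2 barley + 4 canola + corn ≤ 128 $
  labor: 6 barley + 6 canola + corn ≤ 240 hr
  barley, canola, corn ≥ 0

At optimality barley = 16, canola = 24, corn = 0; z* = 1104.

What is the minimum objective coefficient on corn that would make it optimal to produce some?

6

Check each constraint at x*: seed budget 128/128 (tight); labor 240/240 (tight).
The binding rows give the dual system: 2·y_seed budget + 6·y_labor = 24 and 4·y_seed budget + 6·y_labor = 30.
Solving: y_seed budget = 3, y_labor = 3.
corn enters the basis when its profit ≥ yᵀa₃ = 3·1 + 3·1 = 6.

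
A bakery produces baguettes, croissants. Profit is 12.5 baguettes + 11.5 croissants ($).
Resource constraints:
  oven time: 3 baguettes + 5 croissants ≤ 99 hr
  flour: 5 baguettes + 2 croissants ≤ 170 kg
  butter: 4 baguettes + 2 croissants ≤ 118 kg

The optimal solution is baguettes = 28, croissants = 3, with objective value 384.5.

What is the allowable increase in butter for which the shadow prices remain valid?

Binding constraints: oven time, butter. The basis is B = [[3,5],[4,2]] with det -14.
Per unit increase in butter, x* moves by d = (0.3571, -0.2143).
The basis stays optimal until croissants reaches 0; allowable increase = 14 kg.

14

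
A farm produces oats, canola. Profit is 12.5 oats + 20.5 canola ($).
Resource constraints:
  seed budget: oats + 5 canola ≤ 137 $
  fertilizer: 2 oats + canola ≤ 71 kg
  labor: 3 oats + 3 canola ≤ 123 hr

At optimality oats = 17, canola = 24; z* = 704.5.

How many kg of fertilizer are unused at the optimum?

13

fertilizer used = 2·17 + 1·24 = 58; slack = 71 − 58 = 13.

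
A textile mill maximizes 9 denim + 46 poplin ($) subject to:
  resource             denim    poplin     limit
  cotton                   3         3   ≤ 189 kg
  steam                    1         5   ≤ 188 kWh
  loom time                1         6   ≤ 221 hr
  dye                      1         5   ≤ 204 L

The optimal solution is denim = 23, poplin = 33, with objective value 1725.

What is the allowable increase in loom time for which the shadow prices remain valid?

4.6

Binding constraints: steam, loom time. The basis is B = [[1,5],[1,6]] with det 1.
Per unit increase in loom time, x* moves by d = (-5, 1).
The basis stays optimal until denim reaches 0; allowable increase = 4.6 hr.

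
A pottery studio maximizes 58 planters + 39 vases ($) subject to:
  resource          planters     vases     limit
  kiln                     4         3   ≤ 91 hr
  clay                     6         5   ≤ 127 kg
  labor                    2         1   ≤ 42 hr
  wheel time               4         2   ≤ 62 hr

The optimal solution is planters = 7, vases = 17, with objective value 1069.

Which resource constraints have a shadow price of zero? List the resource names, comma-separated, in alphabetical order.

kiln, labor

kiln: 79/91 (slack 12)
clay: 127/127 (binding)
labor: 31/42 (slack 11)
wheel time: 62/62 (binding)
By complementary slackness, a constraint with positive slack has shadow price 0 → kiln, labor.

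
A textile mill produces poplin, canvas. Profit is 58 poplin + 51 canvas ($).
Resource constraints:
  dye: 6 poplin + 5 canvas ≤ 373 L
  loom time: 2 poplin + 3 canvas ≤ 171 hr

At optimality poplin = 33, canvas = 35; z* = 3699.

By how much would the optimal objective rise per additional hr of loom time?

Both dye and loom time are binding at x*.
Dual feasibility on the basic columns requires 6·y_dye + 2·y_loom time = 58, 5·y_dye + 3·y_loom time = 51.
→ y_dye = 9 and y_loom time = 2.
Shadow price of loom time = 2.

2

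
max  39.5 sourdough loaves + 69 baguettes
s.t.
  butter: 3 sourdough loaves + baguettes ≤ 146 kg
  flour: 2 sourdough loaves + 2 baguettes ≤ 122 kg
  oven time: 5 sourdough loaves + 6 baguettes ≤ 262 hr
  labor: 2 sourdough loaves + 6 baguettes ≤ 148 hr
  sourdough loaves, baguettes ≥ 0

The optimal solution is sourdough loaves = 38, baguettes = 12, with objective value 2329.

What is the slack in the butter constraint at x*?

butter used = 3·38 + 1·12 = 126; slack = 146 − 126 = 20.

20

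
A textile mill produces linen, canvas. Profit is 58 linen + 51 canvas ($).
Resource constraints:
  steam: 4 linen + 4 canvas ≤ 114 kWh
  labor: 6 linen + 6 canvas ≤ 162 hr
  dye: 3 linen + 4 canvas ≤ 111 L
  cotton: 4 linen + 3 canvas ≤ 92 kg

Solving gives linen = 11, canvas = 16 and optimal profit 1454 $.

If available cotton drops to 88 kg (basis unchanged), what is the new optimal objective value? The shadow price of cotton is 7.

Δb = -4, so new z* = 1454 + (7)·(-4) = 1454 − 28 = 1426.

1426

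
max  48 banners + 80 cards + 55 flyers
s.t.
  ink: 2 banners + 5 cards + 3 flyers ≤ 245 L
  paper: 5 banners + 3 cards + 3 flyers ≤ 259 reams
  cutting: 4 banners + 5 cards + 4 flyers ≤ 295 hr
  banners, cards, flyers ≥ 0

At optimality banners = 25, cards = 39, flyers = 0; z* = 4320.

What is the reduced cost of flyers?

Binding: ink and cutting. Non-binding: paper (17 unused).
Since paper is not tight, its dual is 0.
From A_Bᵀ y = c: 2·y_ink + 4·y_cutting = 48; 5·y_ink + 5·y_cutting = 80.
This yields shadow prices y_ink = 8, y_cutting = 8.
Reduced cost of flyers: c₃ − yᵀa₃ = 55 − (8·3 + 8·4) = 55 − 56 = -1.

-1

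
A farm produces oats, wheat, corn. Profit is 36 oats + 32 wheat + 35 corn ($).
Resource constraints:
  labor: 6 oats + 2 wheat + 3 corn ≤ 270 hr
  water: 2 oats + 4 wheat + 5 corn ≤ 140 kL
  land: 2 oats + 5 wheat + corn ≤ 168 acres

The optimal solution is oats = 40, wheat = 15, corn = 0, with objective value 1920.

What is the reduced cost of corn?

-7

At the optimum: labor uses 270 of 270 (binding); water uses 140 of 140 (binding); land uses 155 of 168 (slack = 13).
Since land is not tight, its dual is 0.
Dual feasibility on the basic columns requires 6·y_labor + 2·y_water = 36, 2·y_labor + 4·y_water = 32.
This yields shadow prices y_labor = 4, y_water = 6.
Reduced cost of corn: c₃ − yᵀa₃ = 35 − (4·3 + 6·5) = 35 − 42 = -7.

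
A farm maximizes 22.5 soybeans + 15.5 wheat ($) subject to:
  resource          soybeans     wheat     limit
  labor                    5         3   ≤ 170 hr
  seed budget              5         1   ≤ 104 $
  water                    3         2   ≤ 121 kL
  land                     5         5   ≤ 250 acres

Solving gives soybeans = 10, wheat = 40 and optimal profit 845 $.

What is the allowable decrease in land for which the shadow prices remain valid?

Binding constraints: labor, land. The basis is B = [[5,3],[5,5]] with det 10.
Per unit decrease in land, x* moves by d = (0.3, -0.5).
The basis stays optimal until seed budget becomes binding; allowable decrease = 14 acres.

14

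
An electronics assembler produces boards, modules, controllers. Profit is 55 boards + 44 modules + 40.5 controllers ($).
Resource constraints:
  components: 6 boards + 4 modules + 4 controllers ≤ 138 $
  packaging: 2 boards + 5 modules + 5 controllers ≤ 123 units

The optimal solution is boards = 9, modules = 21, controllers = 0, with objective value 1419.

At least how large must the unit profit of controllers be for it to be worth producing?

Both components and packaging are binding at x*.
Dual feasibility on the basic columns requires 6·y_components + 2·y_packaging = 55, 4·y_components + 5·y_packaging = 44.
Solving: y_components = 8.5, y_packaging = 2.
controllers enters the basis when its profit ≥ yᵀa₃ = 8.5·4 + 2·5 = 44.

44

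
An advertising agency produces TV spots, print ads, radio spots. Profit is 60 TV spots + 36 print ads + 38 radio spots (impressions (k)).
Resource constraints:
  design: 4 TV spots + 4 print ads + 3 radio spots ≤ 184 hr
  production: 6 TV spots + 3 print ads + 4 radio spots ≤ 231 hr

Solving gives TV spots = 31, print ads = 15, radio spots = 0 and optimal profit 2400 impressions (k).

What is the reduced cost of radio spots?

Both design and production are binding at x*.
The binding rows give the dual system: 4·y_design + 6·y_production = 60 and 4·y_design + 3·y_production = 36.
Solving: y_design = 3, y_production = 8.
Reduced cost of radio spots: c₃ − yᵀa₃ = 38 − (3·3 + 8·4) = 38 − 41 = -3.

-3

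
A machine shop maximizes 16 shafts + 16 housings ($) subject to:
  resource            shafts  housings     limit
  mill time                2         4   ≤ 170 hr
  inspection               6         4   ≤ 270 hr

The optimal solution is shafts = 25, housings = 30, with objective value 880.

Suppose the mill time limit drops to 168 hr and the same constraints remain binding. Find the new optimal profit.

At the optimum: mill time uses 170 of 170 (binding); inspection uses 270 of 270 (binding).
Dual feasibility on the basic columns requires 2·y_mill time + 6·y_inspection = 16, 4·y_mill time + 4·y_inspection = 16.
Solving: y_mill time = 2, y_inspection = 2.
Δz = y_mill time·Δb = 2 × (-2) = -4, so new z* = 880 − 4 = 876.

876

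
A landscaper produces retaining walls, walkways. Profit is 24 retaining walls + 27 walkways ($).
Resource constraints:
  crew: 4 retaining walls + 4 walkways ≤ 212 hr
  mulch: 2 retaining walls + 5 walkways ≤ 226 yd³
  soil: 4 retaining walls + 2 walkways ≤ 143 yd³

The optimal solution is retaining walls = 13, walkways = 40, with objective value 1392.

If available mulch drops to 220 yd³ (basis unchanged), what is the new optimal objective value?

Check each constraint at x*: crew 212/212 (tight); mulch 226/226 (tight); soil 132/143 (slack 11).
Slack constraints have shadow price 0 (complementary slackness).
Dual feasibility on the basic columns requires 4·y_crew + 2·y_mulch = 24, 4·y_crew + 5·y_mulch = 27.
Solving: y_crew = 5.5, y_mulch = 1.
Δz = y_mulch·Δb = 1 × (-6) = -6, so new z* = 1392 − 6 = 1386.

1386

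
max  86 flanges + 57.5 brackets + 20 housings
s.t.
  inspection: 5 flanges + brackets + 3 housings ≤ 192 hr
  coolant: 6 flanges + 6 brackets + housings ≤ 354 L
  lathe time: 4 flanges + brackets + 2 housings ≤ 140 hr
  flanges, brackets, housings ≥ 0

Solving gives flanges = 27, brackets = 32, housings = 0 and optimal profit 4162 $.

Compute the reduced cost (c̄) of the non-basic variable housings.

Binding: coolant and lathe time. Non-binding: inspection (25 unused).
Slack constraints have shadow price 0 (complementary slackness).
From A_Bᵀ y = c: 6·y_coolant + 4·y_lathe time = 86; 6·y_coolant + 1·y_lathe time = 57.5.
This yields shadow prices y_coolant = 8, y_lathe time = 9.5.
Reduced cost of housings: c₃ − yᵀa₃ = 20 − (8·1 + 9.5·2) = 20 − 27 = -7.

-7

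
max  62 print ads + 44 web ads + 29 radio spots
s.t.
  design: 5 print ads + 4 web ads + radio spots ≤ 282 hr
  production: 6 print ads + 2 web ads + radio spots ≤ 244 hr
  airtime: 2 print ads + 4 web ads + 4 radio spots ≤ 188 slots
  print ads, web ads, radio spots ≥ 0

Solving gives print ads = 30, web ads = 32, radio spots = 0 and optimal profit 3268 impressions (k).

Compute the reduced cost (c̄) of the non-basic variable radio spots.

At the optimum: design uses 278 of 282 (slack = 4); production uses 244 of 244 (binding); airtime uses 188 of 188 (binding).
Since design is not tight, its dual is 0.
From A_Bᵀ y = c: 6·y_production + 2·y_airtime = 62; 2·y_production + 4·y_airtime = 44.
→ y_production = 8 and y_airtime = 7.
Reduced cost of radio spots: c₃ − yᵀa₃ = 29 − (8·1 + 7·4) = 29 − 36 = -7.

-7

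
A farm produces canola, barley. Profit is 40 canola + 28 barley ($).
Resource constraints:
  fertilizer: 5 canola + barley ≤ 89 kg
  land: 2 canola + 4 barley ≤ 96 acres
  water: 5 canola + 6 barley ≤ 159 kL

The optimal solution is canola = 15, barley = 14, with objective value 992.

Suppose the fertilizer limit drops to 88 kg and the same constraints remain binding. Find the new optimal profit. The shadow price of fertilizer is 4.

Δb = -1, so new z* = 992 + (4)·(-1) = 992 − 4 = 988.

988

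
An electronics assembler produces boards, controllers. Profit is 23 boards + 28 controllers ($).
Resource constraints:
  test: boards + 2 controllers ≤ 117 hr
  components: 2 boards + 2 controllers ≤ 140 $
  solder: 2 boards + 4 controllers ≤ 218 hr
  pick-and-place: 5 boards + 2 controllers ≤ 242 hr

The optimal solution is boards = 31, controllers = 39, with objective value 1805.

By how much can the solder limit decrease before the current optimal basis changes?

Binding constraints: components, solder. The basis is B = [[2,2],[2,4]] with det 4.
Per unit decrease in solder, x* moves by d = (0.5, -0.5).
The basis stays optimal until pick-and-place becomes binding; allowable decrease = 6 hr.

6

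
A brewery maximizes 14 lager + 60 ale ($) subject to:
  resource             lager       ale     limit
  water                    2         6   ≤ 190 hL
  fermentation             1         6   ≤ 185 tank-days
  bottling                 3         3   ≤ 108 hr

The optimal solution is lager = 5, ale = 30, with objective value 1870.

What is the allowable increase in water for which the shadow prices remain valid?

Binding constraints: water, fermentation. The basis is B = [[2,6],[1,6]] with det 6.
Per unit increase in water, x* moves by d = (1, -0.1667).
The basis stays optimal until bottling becomes binding; allowable increase = 1.2 hL.

1.2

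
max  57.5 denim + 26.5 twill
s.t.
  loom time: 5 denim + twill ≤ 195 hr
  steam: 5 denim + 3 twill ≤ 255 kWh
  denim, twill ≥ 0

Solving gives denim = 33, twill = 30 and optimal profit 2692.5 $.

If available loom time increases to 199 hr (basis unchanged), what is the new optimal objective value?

2708.5

At the optimum: loom time uses 195 of 195 (binding); steam uses 255 of 255 (binding).
The binding rows give the dual system: 5·y_loom time + 5·y_steam = 57.5 and 1·y_loom time + 3·y_steam = 26.5.
Solving: y_loom time = 4, y_steam = 7.5.
Δz = y_loom time·Δb = 4 × (4) = 16, so new z* = 2692.5 + 16 = 2708.5.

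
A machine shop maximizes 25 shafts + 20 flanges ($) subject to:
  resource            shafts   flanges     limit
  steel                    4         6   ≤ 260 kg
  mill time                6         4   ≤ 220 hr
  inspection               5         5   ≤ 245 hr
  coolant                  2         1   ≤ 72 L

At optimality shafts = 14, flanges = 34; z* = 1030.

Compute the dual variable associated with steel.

1

At the optimum: steel uses 260 of 260 (binding); mill time uses 220 of 220 (binding); inspection uses 240 of 245 (slack = 5); coolant uses 62 of 72 (slack = 10).
Since inspection, coolant are not tight, their duals are 0.
From A_Bᵀ y = c: 4·y_steel + 6·y_mill time = 25; 6·y_steel + 4·y_mill time = 20.
Solving: y_steel = 1, y_mill time = 3.5.
Shadow price of steel = 1.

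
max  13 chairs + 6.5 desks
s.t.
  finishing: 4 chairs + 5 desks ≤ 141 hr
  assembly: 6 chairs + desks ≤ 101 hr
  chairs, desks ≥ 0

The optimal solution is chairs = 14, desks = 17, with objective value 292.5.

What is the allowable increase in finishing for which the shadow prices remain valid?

364

Binding constraints: finishing, assembly. The basis is B = [[4,5],[6,1]] with det -26.
Per unit increase in finishing, x* moves by d = (-0.0385, 0.2308).
The basis stays optimal until chairs reaches 0; allowable increase = 364 hr.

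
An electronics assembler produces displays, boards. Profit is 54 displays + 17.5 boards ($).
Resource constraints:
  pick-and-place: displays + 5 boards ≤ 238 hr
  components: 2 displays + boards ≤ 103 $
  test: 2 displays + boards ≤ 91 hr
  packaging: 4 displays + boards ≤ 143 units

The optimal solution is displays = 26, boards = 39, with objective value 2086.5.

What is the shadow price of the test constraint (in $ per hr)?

8

Check each constraint at x*: pick-and-place 221/238 (slack 17); components 91/103 (slack 12); test 91/91 (tight); packaging 143/143 (tight).
Since pick-and-place, components are not tight, their duals are 0.
From A_Bᵀ y = c: 2·y_test + 4·y_packaging = 54; 1·y_test + 1·y_packaging = 17.5.
→ y_test = 8 and y_packaging = 9.5.
Shadow price of test = 8.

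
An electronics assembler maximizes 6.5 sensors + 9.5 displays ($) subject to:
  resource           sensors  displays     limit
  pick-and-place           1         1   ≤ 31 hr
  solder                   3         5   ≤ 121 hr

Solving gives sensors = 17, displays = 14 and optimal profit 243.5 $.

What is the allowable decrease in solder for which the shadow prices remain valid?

28

Binding constraints: pick-and-place, solder. The basis is B = [[1,1],[3,5]] with det 2.
Per unit decrease in solder, x* moves by d = (0.5, -0.5).
The basis stays optimal until displays reaches 0; allowable decrease = 28 hr.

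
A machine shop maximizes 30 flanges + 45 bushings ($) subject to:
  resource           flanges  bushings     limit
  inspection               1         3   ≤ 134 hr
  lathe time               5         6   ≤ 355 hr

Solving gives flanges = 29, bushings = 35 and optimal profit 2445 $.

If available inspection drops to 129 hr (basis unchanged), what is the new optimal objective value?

Both inspection and lathe time are binding at x*.
The binding rows give the dual system: 1·y_inspection + 5·y_lathe time = 30 and 3·y_inspection + 6·y_lathe time = 45.
→ y_inspection = 5 and y_lathe time = 5.
Δz = y_inspection·Δb = 5 × (-5) = -25, so new z* = 2445 − 25 = 2420.

2420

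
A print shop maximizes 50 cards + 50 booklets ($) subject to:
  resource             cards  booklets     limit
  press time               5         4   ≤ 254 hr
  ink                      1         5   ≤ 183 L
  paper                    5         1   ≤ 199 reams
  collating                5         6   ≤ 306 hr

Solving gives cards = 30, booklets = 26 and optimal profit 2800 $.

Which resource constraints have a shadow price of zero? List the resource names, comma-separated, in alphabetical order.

ink, paper

press time: 254/254 (binding)
ink: 160/183 (slack 23)
paper: 176/199 (slack 23)
collating: 306/306 (binding)
By complementary slackness, a constraint with positive slack has shadow price 0 → ink, paper.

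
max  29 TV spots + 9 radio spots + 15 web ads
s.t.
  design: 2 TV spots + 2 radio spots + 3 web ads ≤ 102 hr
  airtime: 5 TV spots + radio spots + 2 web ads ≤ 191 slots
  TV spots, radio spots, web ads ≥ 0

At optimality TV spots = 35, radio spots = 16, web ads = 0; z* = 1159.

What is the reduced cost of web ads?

At the optimum: design uses 102 of 102 (binding); airtime uses 191 of 191 (binding).
From A_Bᵀ y = c: 2·y_design + 5·y_airtime = 29; 2·y_design + 1·y_airtime = 9.
This yields shadow prices y_design = 2, y_airtime = 5.
Reduced cost of web ads: c₃ − yᵀa₃ = 15 − (2·3 + 5·2) = 15 − 16 = -1.

-1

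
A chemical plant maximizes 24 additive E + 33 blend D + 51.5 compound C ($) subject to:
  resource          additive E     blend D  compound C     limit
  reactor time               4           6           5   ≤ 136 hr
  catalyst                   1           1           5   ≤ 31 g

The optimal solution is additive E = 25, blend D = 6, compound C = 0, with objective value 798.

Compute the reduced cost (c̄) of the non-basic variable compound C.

At the optimum: reactor time uses 136 of 136 (binding); catalyst uses 31 of 31 (binding).
Dual feasibility on the basic columns requires 4·y_reactor time + 1·y_catalyst = 24, 6·y_reactor time + 1·y_catalyst = 33.
This yields shadow prices y_reactor time = 4.5, y_catalyst = 6.
Reduced cost of compound C: c₃ − yᵀa₃ = 51.5 − (4.5·5 + 6·5) = 51.5 − 52.5 = -1.

-1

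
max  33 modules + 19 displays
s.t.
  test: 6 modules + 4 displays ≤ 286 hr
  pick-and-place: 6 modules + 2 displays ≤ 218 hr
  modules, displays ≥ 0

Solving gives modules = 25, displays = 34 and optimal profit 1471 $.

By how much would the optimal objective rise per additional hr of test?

At the optimum: test uses 286 of 286 (binding); pick-and-place uses 218 of 218 (binding).
From A_Bᵀ y = c: 6·y_test + 6·y_pick-and-place = 33; 4·y_test + 2·y_pick-and-place = 19.
Solving: y_test = 4, y_pick-and-place = 1.5.
Shadow price of test = 4.

4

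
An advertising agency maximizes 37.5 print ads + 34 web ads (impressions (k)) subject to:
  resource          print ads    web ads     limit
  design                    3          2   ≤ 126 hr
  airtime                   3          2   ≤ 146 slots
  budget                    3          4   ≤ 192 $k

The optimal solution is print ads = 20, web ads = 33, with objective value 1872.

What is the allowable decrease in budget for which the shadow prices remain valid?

66

Binding constraints: design, budget. The basis is B = [[3,2],[3,4]] with det 6.
Per unit decrease in budget, x* moves by d = (0.3333, -0.5).
The basis stays optimal until web ads reaches 0; allowable decrease = 66 $k.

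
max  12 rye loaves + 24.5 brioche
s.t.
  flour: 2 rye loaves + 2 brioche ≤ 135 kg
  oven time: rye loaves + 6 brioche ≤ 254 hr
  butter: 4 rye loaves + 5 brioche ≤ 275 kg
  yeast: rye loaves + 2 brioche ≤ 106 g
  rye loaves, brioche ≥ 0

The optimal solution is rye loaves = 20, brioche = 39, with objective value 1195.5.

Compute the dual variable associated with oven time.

Check each constraint at x*: flour 118/135 (slack 17); oven time 254/254 (tight); butter 275/275 (tight); yeast 98/106 (slack 8).
By complementary slackness, y = 0 for the non-binding constraints.
From A_Bᵀ y = c: 1·y_oven time + 4·y_butter = 12; 6·y_oven time + 5·y_butter = 24.5.
This yields shadow prices y_oven time = 2, y_butter = 2.5.
Shadow price of oven time = 2.

2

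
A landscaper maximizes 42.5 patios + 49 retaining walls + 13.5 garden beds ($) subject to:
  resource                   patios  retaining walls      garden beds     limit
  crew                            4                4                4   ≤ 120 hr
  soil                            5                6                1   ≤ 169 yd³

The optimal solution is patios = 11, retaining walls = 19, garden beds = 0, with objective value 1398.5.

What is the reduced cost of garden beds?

-3

Check each constraint at x*: crew 120/120 (tight); soil 169/169 (tight).
The binding rows give the dual system: 4·y_crew + 5·y_soil = 42.5 and 4·y_crew + 6·y_soil = 49.
This yields shadow prices y_crew = 2.5, y_soil = 6.5.
Reduced cost of garden beds: c₃ − yᵀa₃ = 13.5 − (2.5·4 + 6.5·1) = 13.5 − 16.5 = -3.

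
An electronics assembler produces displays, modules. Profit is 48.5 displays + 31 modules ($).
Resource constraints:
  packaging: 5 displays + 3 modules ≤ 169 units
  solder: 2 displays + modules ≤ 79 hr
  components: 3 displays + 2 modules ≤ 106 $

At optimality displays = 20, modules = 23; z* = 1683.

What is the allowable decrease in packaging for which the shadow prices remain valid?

Binding constraints: packaging, components. The basis is B = [[5,3],[3,2]] with det 1.
Per unit decrease in packaging, x* moves by d = (-2, 3).
The basis stays optimal until displays reaches 0; allowable decrease = 10 units.

10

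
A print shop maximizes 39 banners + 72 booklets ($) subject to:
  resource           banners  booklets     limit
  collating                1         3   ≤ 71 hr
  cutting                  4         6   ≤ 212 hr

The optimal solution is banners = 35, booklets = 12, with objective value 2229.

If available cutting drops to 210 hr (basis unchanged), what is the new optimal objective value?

2214

Check each constraint at x*: collating 71/71 (tight); cutting 212/212 (tight).
From A_Bᵀ y = c: 1·y_collating + 4·y_cutting = 39; 3·y_collating + 6·y_cutting = 72.
→ y_collating = 9 and y_cutting = 7.5.
Δz = y_cutting·Δb = 7.5 × (-2) = -15, so new z* = 2229 − 15 = 2214.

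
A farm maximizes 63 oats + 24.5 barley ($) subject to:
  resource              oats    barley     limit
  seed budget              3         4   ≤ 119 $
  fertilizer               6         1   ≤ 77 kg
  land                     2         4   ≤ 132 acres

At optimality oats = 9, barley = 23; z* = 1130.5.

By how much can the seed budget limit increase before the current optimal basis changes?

Binding constraints: seed budget, fertilizer. The basis is B = [[3,4],[6,1]] with det -21.
Per unit increase in seed budget, x* moves by d = (-0.0476, 0.2857).
The basis stays optimal until land becomes binding; allowable increase = 21 $.

21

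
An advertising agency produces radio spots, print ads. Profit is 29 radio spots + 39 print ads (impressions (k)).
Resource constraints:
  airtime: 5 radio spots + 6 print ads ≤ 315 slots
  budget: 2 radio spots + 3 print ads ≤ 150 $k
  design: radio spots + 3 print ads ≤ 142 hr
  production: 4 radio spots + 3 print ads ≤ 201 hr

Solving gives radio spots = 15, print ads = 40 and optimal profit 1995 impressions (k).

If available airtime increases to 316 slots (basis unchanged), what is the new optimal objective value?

1998

Check each constraint at x*: airtime 315/315 (tight); budget 150/150 (tight); design 135/142 (slack 7); production 180/201 (slack 21).
Since design, production are not tight, their duals are 0.
From A_Bᵀ y = c: 5·y_airtime + 2·y_budget = 29; 6·y_airtime + 3·y_budget = 39.
Solving: y_airtime = 3, y_budget = 7.
Δz = y_airtime·Δb = 3 × (1) = 3, so new z* = 1995 + 3 = 1998.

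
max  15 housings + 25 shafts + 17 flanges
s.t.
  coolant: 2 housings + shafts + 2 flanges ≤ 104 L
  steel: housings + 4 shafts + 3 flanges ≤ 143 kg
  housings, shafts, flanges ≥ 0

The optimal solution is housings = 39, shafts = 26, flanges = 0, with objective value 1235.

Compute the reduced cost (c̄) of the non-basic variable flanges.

-8

At the optimum: coolant uses 104 of 104 (binding); steel uses 143 of 143 (binding).
The binding rows give the dual system: 2·y_coolant + 1·y_steel = 15 and 1·y_coolant + 4·y_steel = 25.
Solving: y_coolant = 5, y_steel = 5.
Reduced cost of flanges: c₃ − yᵀa₃ = 17 − (5·2 + 5·3) = 17 − 25 = -8.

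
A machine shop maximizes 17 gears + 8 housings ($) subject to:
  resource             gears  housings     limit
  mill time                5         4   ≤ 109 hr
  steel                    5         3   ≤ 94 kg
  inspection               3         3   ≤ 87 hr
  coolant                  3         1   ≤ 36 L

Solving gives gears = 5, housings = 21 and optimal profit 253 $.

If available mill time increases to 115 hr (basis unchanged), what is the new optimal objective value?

259

Binding: mill time and coolant. Non-binding: steel (6 unused), inspection (9 unused).
By complementary slackness, y = 0 for the non-binding constraints.
The binding rows give the dual system: 5·y_mill time + 3·y_coolant = 17 and 4·y_mill time + 1·y_coolant = 8.
→ y_mill time = 1 and y_coolant = 4.
Δz = y_mill time·Δb = 1 × (6) = 6, so new z* = 253 + 6 = 259.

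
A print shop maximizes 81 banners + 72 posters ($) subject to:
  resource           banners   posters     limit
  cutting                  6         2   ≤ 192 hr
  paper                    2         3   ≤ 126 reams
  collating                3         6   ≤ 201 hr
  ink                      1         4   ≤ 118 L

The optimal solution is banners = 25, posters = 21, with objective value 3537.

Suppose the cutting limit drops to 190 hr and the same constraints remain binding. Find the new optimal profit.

3519

Check each constraint at x*: cutting 192/192 (tight); paper 113/126 (slack 13); collating 201/201 (tight); ink 109/118 (slack 9).
Since paper, ink are not tight, their duals are 0.
From A_Bᵀ y = c: 6·y_cutting + 3·y_collating = 81; 2·y_cutting + 6·y_collating = 72.
Solving: y_cutting = 9, y_collating = 9.
Δz = y_cutting·Δb = 9 × (-2) = -18, so new z* = 3537 − 18 = 3519.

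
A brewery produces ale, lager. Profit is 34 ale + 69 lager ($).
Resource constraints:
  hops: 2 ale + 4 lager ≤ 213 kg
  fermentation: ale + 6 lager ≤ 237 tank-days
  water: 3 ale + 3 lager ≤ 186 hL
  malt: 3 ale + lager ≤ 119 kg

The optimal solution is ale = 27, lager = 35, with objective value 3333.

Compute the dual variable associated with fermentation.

At the optimum: hops uses 194 of 213 (slack = 19); fermentation uses 237 of 237 (binding); water uses 186 of 186 (binding); malt uses 116 of 119 (slack = 3).
By complementary slackness, y = 0 for the non-binding constraints.
The binding rows give the dual system: 1·y_fermentation + 3·y_water = 34 and 6·y_fermentation + 3·y_water = 69.
This yields shadow prices y_fermentation = 7, y_water = 9.
Shadow price of fermentation = 7.

7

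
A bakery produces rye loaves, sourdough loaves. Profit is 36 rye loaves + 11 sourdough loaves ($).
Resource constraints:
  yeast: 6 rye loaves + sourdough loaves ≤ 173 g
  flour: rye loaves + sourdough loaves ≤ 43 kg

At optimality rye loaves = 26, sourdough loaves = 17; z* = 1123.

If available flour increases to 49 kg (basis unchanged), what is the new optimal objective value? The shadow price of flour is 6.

1159

Δb = 6, so new z* = 1123 + (6)·(6) = 1123 + 36 = 1159.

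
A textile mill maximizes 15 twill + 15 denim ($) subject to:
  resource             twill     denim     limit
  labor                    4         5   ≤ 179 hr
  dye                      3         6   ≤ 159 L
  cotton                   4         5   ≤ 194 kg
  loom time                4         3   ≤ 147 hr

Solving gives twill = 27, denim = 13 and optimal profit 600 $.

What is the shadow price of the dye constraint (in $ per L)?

1

At the optimum: labor uses 173 of 179 (slack = 6); dye uses 159 of 159 (binding); cotton uses 173 of 194 (slack = 21); loom time uses 147 of 147 (binding).
Since labor, cotton are not tight, their duals are 0.
The binding rows give the dual system: 3·y_dye + 4·y_loom time = 15 and 6·y_dye + 3·y_loom time = 15.
This yields shadow prices y_dye = 1, y_loom time = 3.
Shadow price of dye = 1.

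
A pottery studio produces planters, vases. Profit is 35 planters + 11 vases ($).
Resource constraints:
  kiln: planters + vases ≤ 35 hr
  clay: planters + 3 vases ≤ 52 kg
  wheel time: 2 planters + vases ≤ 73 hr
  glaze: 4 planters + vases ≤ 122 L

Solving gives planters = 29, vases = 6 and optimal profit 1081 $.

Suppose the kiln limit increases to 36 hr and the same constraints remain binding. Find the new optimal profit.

Binding: kiln and glaze. Non-binding: clay (5 unused), wheel time (9 unused).
Slack constraints have shadow price 0 (complementary slackness).
Dual feasibility on the basic columns requires 1·y_kiln + 4·y_glaze = 35, 1·y_kiln + 1·y_glaze = 11.
This yields shadow prices y_kiln = 3, y_glaze = 8.
Δz = y_kiln·Δb = 3 × (1) = 3, so new z* = 1081 + 3 = 1084.

1084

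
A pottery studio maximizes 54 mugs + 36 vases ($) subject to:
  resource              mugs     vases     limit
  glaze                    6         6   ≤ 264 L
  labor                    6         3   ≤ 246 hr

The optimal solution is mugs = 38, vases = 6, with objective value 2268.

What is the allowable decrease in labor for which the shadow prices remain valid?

114

Binding constraints: glaze, labor. The basis is B = [[6,6],[6,3]] with det -18.
Per unit decrease in labor, x* moves by d = (-0.3333, 0.3333).
The basis stays optimal until mugs reaches 0; allowable decrease = 114 hr.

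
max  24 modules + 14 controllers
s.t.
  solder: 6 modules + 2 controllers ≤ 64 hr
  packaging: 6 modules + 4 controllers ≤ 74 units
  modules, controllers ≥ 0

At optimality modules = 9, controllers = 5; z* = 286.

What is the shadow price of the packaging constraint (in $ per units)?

3

Check each constraint at x*: solder 64/64 (tight); packaging 74/74 (tight).
The binding rows give the dual system: 6·y_solder + 6·y_packaging = 24 and 2·y_solder + 4·y_packaging = 14.
This yields shadow prices y_solder = 1, y_packaging = 3.
Shadow price of packaging = 3.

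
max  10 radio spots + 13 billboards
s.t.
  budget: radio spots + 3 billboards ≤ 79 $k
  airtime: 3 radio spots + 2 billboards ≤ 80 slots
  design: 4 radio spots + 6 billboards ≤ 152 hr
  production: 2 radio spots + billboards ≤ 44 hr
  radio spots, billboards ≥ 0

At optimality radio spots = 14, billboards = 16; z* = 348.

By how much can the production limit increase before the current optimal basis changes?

Binding constraints: design, production. The basis is B = [[4,6],[2,1]] with det -8.
Per unit increase in production, x* moves by d = (0.75, -0.5).
The basis stays optimal until airtime becomes binding; allowable increase = 4.8 hr.

4.8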